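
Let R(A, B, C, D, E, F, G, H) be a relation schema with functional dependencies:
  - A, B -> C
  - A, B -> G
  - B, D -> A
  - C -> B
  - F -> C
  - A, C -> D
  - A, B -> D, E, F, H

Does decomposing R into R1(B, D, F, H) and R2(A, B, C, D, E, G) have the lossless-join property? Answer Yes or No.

Yes

Common attributes: {B, D}; their closure is {A, B, C, D, E, F, G, H}.
Since R1 ⊆ {A, B, C, D, E, F, G, H}, the intersection is a superkey of R1; the decomposition is lossless.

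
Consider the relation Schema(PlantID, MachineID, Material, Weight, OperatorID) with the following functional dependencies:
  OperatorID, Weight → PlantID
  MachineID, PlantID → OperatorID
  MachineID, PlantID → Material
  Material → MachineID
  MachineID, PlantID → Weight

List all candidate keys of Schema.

{MachineID, OperatorID, Weight}, {MachineID, PlantID}, {Material, OperatorID, Weight}, {Material, PlantID}

{MachineID, PlantID}⁺ = {MachineID, Material, OperatorID, PlantID, Weight} — all of the relation — so {MachineID, PlantID} is a candidate key.
{Material, PlantID}⁺ = {MachineID, Material, OperatorID, PlantID, Weight} — all of the relation — so {Material, PlantID} is a candidate key.
{MachineID, OperatorID, Weight}⁺ = {MachineID, Material, OperatorID, PlantID, Weight} — all of the relation — so {MachineID, OperatorID, Weight} is a candidate key.
{Material, OperatorID, Weight}⁺ = {MachineID, Material, OperatorID, PlantID, Weight} — all of the relation — so {Material, OperatorID, Weight} is a candidate key.
These are minimal and exhaustive — every other superkey contains one of them.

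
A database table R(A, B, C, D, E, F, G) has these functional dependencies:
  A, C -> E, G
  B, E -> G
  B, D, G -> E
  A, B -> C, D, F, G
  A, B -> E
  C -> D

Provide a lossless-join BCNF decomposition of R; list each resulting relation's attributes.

Candidate key of the original relation: {A, B}.
{A, B, C, D, E, F, G}: {A, C} determines {A, C, D, E, G} here but is not a superkey — split on A, C -> D, E, G, giving {A, C, D, E, G} and {A, B, C, F}.
{A, C, D, E, G}: {C} determines {C, D} here but is not a superkey — split on C -> D, giving {C, D} and {A, C, E, G}.
{C, D} has no BCNF violation.
{A, C, E, G} has no BCNF violation.
{A, B, C, F} has no BCNF violation.

{A, B, C, F}; {A, C, E, G}; {C, D}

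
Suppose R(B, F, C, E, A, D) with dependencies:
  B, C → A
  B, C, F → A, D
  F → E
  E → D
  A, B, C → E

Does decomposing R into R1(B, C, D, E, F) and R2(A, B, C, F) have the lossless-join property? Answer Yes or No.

R1 ∩ R2 = {B, C, F}; its closure under F is {A, B, C, D, E, F}.
Since R1 ⊆ {A, B, C, D, E, F}, the intersection is a superkey of R1; the decomposition is lossless.

Yes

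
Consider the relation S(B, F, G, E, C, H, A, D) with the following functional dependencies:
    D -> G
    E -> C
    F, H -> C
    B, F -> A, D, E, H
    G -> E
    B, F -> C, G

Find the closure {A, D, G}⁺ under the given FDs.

{A, C, D, E, G}

Start with {A, D, G}.
G -> E applies; add {E} → now {A, D, E, G}.
E -> C applies; add {C} → now {A, C, D, E, G}.
No further FD applies.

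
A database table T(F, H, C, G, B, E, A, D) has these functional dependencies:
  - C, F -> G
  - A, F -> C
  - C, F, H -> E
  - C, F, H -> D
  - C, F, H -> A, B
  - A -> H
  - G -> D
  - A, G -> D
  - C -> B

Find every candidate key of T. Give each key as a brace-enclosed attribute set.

{F} never appears on the right of any FD, so every key must include it.
Closure of {A, F} is {A, B, C, D, E, F, G, H}, the whole schema; {A, F} is a candidate key.
Closure of {C, F, H} is {A, B, C, D, E, F, G, H}, the whole schema; {C, F, H} is a candidate key.
These are minimal and exhaustive — every other superkey contains one of them.

{A, F}, {C, F, H}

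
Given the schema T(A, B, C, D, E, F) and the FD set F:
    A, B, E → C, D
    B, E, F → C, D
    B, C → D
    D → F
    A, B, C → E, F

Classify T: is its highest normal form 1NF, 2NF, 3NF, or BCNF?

Candidate keys: {A, B, C}, {A, B, E}. Prime attributes: {A, B, C, E}.
B, E, F → C, D: {B, E, F}⁺ = {B, C, D, E, F}, which is not all of the attributes, so the left side is not a superkey — BCNF is violated.
B, E, F → C, D has non-prime {D} on the right and a non-superkey on the left, so 3NF fails.
The proper key subset {B, C} of {A, B, C} determines non-prime {D, F}, so the relation is not even in 2NF.

1NF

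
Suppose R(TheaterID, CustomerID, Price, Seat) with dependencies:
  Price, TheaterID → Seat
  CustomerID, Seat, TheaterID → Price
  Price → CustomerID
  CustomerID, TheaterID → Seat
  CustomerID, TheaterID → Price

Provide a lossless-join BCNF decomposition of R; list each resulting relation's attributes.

{CustomerID, Price}; {Price, Seat, TheaterID}

Candidate keys of the original relation: {CustomerID, TheaterID}, {Price, TheaterID}.
In {CustomerID, Price, Seat, TheaterID}, {Price} is not a superkey ({Price}⁺ restricted to this set is {CustomerID, Price}), so split on Price → CustomerID into {CustomerID, Price} and {Price, Seat, TheaterID}.
{CustomerID, Price} has no BCNF violation.
{Price, Seat, TheaterID} has no BCNF violation.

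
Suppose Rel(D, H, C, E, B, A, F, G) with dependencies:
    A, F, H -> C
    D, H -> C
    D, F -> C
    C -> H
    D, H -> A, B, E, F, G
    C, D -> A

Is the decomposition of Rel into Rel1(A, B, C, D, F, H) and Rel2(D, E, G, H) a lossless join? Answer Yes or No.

Yes

Common attributes: {D, H}; their closure is {A, B, C, D, E, F, G, H}.
This includes all of Rel1, so the common attributes are a superkey of Rel1 — the join is lossless.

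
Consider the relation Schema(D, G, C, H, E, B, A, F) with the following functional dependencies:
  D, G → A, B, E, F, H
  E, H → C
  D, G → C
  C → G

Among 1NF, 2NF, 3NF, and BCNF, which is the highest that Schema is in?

Candidate keys: {C, D}, {D, E, H}, {D, G}. Prime attributes: {C, D, E, G, H}.
E, H → C breaks BCNF: {E, H}⁺ = {C, E, G, H}, so {E, H} is not a superkey.
Since {C} ⊆ prime attributes and every other non-superkey FD also has a prime right side, the schema is in 3NF.

3NF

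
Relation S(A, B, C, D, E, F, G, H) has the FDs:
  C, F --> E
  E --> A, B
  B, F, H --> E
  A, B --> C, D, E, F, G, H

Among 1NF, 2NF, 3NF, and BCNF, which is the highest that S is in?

BCNF

Candidate keys: {A, B}, {B, F, H}, {C, F}, {E}. Prime attributes: {A, B, C, E, F, H}.
Each dependency's left side is a superkey — BCNF holds.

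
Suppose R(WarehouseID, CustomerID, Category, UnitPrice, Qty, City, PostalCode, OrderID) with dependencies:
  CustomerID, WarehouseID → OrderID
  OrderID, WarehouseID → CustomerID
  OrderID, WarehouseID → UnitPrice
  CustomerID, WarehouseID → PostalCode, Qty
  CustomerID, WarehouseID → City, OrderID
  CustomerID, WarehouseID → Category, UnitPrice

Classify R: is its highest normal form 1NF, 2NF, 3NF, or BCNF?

Candidate keys: {CustomerID, WarehouseID}, {OrderID, WarehouseID}. Prime attributes: {CustomerID, OrderID, WarehouseID}.
Every FD has a superkey on the left, so the relation is in BCNF.

BCNF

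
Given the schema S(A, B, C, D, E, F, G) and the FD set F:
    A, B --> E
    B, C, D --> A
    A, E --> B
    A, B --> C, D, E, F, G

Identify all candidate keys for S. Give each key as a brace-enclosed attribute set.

{A, B}, {A, E}, {B, C, D}

{A, B}⁺ = {A, B, C, D, E, F, G}, which is every attribute, so {A, B} is a candidate key.
{A, E}⁺ = {A, B, C, D, E, F, G}, which is every attribute, so {A, E} is a candidate key.
{B, C, D}⁺ = {A, B, C, D, E, F, G}, which is every attribute, so {B, C, D} is a candidate key.
Any other superkey properly contains one of these, so there are no further candidate keys.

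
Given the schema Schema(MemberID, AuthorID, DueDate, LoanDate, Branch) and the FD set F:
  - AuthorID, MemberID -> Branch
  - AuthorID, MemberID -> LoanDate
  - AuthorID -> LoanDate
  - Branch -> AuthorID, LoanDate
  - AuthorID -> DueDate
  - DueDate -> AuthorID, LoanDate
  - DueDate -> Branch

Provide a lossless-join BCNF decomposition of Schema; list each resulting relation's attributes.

{AuthorID, Branch, DueDate, LoanDate}; {AuthorID, MemberID}

Candidate keys of the original relation: {AuthorID, MemberID}, {Branch, MemberID}, {DueDate, MemberID}.
{AuthorID, Branch, DueDate, LoanDate, MemberID}: {AuthorID} determines {AuthorID, Branch, DueDate, LoanDate} here but is not a superkey — split on AuthorID -> Branch, DueDate, LoanDate, giving {AuthorID, Branch, DueDate, LoanDate} and {AuthorID, MemberID}.
{AuthorID, Branch, DueDate, LoanDate} has no BCNF violation.
{AuthorID, MemberID} has no BCNF violation.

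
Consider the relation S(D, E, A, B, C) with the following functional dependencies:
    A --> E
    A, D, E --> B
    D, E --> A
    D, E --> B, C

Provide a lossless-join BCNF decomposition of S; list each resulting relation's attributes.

Candidate keys of the original relation: {A, D}, {D, E}.
Within {A, B, C, D, E}: {A}⁺ ∩ {A, B, C, D, E} = {A, E}, not the whole set, so A --> E violates BCNF; decompose into {A, E} and {A, B, C, D}.
{A, E} is in BCNF.
{A, B, C, D} is in BCNF.

{A, B, C, D}; {A, E}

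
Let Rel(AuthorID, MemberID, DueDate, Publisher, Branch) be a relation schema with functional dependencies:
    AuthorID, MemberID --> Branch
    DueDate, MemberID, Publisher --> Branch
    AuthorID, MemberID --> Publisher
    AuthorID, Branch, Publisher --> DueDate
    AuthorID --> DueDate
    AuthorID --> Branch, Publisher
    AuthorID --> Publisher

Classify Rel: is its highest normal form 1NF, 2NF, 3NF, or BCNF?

Candidate key: {AuthorID, MemberID}. Prime attributes: {AuthorID, MemberID}.
For DueDate, MemberID, Publisher --> Branch we have {DueDate, MemberID, Publisher}⁺ = {Branch, DueDate, MemberID, Publisher}; {DueDate, MemberID, Publisher} is not a superkey, so BCNF fails.
DueDate, MemberID, Publisher --> Branch has non-prime {Branch} on the right and a non-superkey on the left, so 3NF fails.
Since {AuthorID} ⊂ {AuthorID, MemberID} and {AuthorID}⁺ ⊇ {Branch, DueDate, Publisher} with {Branch, DueDate, Publisher} non-prime, there is a partial dependency; 2NF fails.

1NF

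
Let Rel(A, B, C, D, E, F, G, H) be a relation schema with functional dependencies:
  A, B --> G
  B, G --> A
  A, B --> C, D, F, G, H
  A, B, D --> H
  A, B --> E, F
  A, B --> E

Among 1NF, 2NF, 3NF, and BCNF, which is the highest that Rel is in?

Candidate keys: {A, B}, {B, G}. Prime attributes: {A, B, G}.
Every FD has a superkey on the left, so the relation is in BCNF.

BCNF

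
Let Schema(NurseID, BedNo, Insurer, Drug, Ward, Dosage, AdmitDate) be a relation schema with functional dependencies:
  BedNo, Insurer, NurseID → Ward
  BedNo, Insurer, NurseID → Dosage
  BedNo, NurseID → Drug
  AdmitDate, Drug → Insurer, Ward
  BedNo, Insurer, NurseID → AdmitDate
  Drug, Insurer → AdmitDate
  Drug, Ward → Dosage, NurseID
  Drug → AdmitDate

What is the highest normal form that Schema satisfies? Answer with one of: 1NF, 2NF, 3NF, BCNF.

Candidate keys: {BedNo, Drug}, {BedNo, NurseID}. Prime attributes: {BedNo, Drug, NurseID}.
AdmitDate, Drug → Insurer, Ward breaks BCNF: {AdmitDate, Drug}⁺ = {AdmitDate, Dosage, Drug, Insurer, NurseID, Ward}, so {AdmitDate, Drug} is not a superkey.
Because {Insurer, Ward} are non-prime and the left side of AdmitDate, Drug → Insurer, Ward is not a superkey, the relation is not in 3NF.
Since {Drug} ⊂ {BedNo, Drug} and {Drug}⁺ ⊇ {AdmitDate, Dosage, Insurer, Ward} with {AdmitDate, Dosage, Insurer, Ward} non-prime, there is a partial dependency; 2NF fails.

1NF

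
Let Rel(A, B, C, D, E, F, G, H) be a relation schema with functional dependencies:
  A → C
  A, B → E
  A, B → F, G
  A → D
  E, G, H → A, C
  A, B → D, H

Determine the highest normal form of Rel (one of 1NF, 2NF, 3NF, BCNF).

1NF

Candidate keys: {A, B}, {B, E, G, H}. Prime attributes: {A, B, E, G, H}.
A → C: {A}⁺ = {A, C, D}, which is not all of the attributes, so the left side is not a superkey — BCNF is violated.
A → C determines the non-prime attribute {C} from a non-superkey — 3NF is violated.
Since {A} ⊂ {A, B} and {A}⁺ ⊇ {C, D} with {C, D} non-prime, there is a partial dependency; 2NF fails.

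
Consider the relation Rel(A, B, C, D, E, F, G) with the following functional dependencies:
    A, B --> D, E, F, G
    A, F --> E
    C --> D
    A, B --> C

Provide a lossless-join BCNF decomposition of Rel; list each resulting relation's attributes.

{A, B, C, F, G}; {A, E, F}; {C, D}

Candidate key of the original relation: {A, B}.
{A, B, C, D, E, F, G}: {A, F} determines {A, E, F} here but is not a superkey — split on A, F --> E, giving {A, E, F} and {A, B, C, D, F, G}.
{A, E, F} has no BCNF violation.
{A, B, C, D, F, G}: {C} determines {C, D} here but is not a superkey — split on C --> D, giving {C, D} and {A, B, C, F, G}.
{C, D} has no BCNF violation.
{A, B, C, F, G} has no BCNF violation.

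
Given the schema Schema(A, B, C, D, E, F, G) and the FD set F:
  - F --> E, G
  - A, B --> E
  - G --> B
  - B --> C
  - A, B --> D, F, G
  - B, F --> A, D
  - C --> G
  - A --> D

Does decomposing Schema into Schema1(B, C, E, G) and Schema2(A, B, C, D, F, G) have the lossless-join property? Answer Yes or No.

No

Schema1 ∩ Schema2 = {B, C, G}; its closure under F is {B, C, G}.
Schema1 ⊄ {B, C, G} and Schema2 ⊄ {B, C, G}, so the split is lossy.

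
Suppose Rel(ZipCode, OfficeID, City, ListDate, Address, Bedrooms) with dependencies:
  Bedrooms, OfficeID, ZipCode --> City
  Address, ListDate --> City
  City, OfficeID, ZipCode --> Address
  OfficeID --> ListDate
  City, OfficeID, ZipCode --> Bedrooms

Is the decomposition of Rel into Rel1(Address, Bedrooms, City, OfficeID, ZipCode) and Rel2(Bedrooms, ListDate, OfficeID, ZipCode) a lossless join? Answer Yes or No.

Rel1 ∩ Rel2 = {Bedrooms, OfficeID, ZipCode}; its closure under F is {Address, Bedrooms, City, ListDate, OfficeID, ZipCode}.
Since Rel1 ⊆ {Address, Bedrooms, City, ListDate, OfficeID, ZipCode}, the intersection is a superkey of Rel1; the decomposition is lossless.

Yes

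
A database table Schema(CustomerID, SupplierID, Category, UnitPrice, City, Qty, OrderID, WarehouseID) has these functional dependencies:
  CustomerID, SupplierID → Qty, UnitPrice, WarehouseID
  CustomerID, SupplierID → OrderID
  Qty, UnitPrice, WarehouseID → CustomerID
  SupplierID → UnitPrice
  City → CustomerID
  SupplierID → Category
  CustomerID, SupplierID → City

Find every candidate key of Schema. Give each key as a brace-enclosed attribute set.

{City, SupplierID}, {CustomerID, SupplierID}, {Qty, SupplierID, WarehouseID}

{SupplierID} never appears on the right of any FD, so every key must include it.
Closure of {City, SupplierID} is {Category, City, CustomerID, OrderID, Qty, SupplierID, UnitPrice, WarehouseID}, the whole schema; {City, SupplierID} is a candidate key.
Closure of {CustomerID, SupplierID} is {Category, City, CustomerID, OrderID, Qty, SupplierID, UnitPrice, WarehouseID}, the whole schema; {CustomerID, SupplierID} is a candidate key.
Closure of {Qty, SupplierID, WarehouseID} is {Category, City, CustomerID, OrderID, Qty, SupplierID, UnitPrice, WarehouseID}, the whole schema; {Qty, SupplierID, WarehouseID} is a candidate key.
These are minimal and exhaustive — every other superkey contains one of them.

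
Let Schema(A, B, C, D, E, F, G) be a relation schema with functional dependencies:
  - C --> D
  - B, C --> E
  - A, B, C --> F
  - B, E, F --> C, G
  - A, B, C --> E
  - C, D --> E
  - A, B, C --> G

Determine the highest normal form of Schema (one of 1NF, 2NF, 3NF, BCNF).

Candidate keys: {A, B, C}, {A, B, E, F}. Prime attributes: {A, B, C, E, F}.
C --> D breaks BCNF: {C}⁺ = {C, D, E}, so {C} is not a superkey.
Because {D} is non-prime and the left side of C --> D is not a superkey, the relation is not in 3NF.
Since {C} ⊂ {A, B, C} and {C}⁺ ⊇ {D} with {D} non-prime, there is a partial dependency; 2NF fails.

1NF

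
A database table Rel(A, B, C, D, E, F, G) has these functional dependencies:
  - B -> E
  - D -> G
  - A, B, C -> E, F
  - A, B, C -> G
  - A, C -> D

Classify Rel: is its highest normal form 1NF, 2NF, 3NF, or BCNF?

1NF

Candidate key: {A, B, C}. Prime attributes: {A, B, C}.
For B -> E we have {B}⁺ = {B, E}; {B} is not a superkey, so BCNF fails.
B -> E determines the non-prime attribute {E} from a non-superkey — 3NF is violated.
{B} is a proper subset of the key {A, B, C}, and {B}⁺ contains the non-prime attribute {E} — a partial dependency, so 2NF is violated.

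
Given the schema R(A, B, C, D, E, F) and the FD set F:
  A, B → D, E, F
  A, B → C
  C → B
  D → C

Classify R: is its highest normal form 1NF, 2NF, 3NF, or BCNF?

Candidate keys: {A, B}, {A, C}, {A, D}. Prime attributes: {A, B, C, D}.
C → B breaks BCNF: {C}⁺ = {B, C}, so {C} is not a superkey.
Its right-hand attributes {B} are all prime, as are those of every other non-superkey FD — the relation is in 3NF.

3NF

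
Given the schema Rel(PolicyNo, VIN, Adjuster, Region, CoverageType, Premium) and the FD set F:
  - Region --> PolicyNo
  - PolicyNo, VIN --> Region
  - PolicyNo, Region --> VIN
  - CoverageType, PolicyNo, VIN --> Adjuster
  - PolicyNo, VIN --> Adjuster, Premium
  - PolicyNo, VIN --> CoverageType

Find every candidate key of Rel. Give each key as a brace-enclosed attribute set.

{PolicyNo, VIN}, {Region}

Closure of {Region} is {Adjuster, CoverageType, PolicyNo, Premium, Region, VIN}, the whole schema; {Region} is a candidate key.
Closure of {PolicyNo, VIN} is {Adjuster, CoverageType, PolicyNo, Premium, Region, VIN}, the whole schema; {PolicyNo, VIN} is a candidate key.
These are minimal and exhaustive — every other superkey contains one of them.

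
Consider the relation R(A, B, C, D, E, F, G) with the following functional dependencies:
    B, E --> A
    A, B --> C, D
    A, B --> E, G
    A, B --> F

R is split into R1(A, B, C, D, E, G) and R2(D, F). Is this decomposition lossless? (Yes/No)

The shared attributes are {D} and {D}⁺ = {D}.
R1 ⊄ {D} and R2 ⊄ {D}, so the split is lossy.

No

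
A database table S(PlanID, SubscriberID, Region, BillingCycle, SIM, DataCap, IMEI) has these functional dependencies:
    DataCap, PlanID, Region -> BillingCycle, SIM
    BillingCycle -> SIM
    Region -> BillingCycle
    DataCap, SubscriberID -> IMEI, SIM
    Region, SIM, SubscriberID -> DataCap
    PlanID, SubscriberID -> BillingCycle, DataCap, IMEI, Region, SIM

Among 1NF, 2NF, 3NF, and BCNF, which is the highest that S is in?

2NF

Candidate key: {PlanID, SubscriberID}. Prime attributes: {PlanID, SubscriberID}.
For DataCap, PlanID, Region -> BillingCycle, SIM we have {DataCap, PlanID, Region}⁺ = {BillingCycle, DataCap, PlanID, Region, SIM}; {DataCap, PlanID, Region} is not a superkey, so BCNF fails.
DataCap, PlanID, Region -> BillingCycle, SIM determines the non-prime attributes {BillingCycle, SIM} from a non-superkey — 3NF is violated.
No proper subset of a key has a non-prime attribute in its closure, so there is no partial dependency; 2NF holds.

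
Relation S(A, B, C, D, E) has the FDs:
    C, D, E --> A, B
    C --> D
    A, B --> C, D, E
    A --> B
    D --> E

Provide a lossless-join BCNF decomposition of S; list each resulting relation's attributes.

Candidate keys of the original relation: {A}, {C}.
Within {A, B, C, D, E}: {D}⁺ ∩ {A, B, C, D, E} = {D, E}, not the whole set, so D --> E violates BCNF; decompose into {D, E} and {A, B, C, D}.
{D, E} is in BCNF.
{A, B, C, D} is in BCNF.

{A, B, C, D}; {D, E}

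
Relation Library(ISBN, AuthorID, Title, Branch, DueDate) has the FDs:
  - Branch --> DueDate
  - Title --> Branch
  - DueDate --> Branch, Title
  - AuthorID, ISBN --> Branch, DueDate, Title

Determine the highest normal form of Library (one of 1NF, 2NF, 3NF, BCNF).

2NF

Candidate key: {AuthorID, ISBN}. Prime attributes: {AuthorID, ISBN}.
For Branch --> DueDate we have {Branch}⁺ = {Branch, DueDate, Title}; {Branch} is not a superkey, so BCNF fails.
Branch --> DueDate has non-prime {DueDate} on the right and a non-superkey on the left, so 3NF fails.
Checking every proper subset of each key, none determines a non-prime attribute — 2NF is satisfied.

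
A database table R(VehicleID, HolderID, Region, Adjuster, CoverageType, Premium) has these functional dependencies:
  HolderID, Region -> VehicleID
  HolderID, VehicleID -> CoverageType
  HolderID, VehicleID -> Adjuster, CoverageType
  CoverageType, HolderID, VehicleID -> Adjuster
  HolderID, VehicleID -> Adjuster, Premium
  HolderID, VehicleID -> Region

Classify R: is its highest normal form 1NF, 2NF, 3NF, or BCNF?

Candidate keys: {HolderID, Region}, {HolderID, VehicleID}. Prime attributes: {HolderID, Region, VehicleID}.
The left-hand side of every FD is a superkey, so BCNF is satisfied.

BCNF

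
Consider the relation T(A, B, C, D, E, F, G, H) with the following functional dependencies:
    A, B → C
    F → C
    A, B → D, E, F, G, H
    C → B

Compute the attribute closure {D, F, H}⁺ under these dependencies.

{B, C, D, F, H}

Start with {D, F, H}.
F → C applies; add {C} → now {C, D, F, H}.
C → B applies; add {B} → now {B, C, D, F, H}.
No further FD applies.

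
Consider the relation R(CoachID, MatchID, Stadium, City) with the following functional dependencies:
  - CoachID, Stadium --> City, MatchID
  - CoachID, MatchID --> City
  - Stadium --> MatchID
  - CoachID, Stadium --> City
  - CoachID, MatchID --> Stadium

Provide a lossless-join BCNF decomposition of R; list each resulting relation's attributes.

Candidate keys of the original relation: {CoachID, MatchID}, {CoachID, Stadium}.
{City, CoachID, MatchID, Stadium}: {Stadium} determines {MatchID, Stadium} here but is not a superkey — split on Stadium --> MatchID, giving {MatchID, Stadium} and {City, CoachID, Stadium}.
{MatchID, Stadium} is in BCNF.
{City, CoachID, Stadium} is in BCNF.

{City, CoachID, Stadium}; {MatchID, Stadium}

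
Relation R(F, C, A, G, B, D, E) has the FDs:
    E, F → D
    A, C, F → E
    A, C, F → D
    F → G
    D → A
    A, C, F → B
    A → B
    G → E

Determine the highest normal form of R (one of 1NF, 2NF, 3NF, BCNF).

Candidate key: {C, F}. Prime attributes: {C, F}.
For E, F → D we have {E, F}⁺ = {A, B, D, E, F, G}; {E, F} is not a superkey, so BCNF fails.
E, F → D has non-prime {D} on the right and a non-superkey on the left, so 3NF fails.
Since {F} ⊂ {C, F} and {F}⁺ ⊇ {A, B, D, E, G} with {A, B, D, E, G} non-prime, there is a partial dependency; 2NF fails.

1NF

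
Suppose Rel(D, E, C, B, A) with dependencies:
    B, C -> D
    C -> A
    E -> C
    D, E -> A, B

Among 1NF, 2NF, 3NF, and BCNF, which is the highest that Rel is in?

1NF

Candidate keys: {B, E}, {D, E}. Prime attributes: {B, D, E}.
B, C -> D breaks BCNF: {B, C}⁺ = {A, B, C, D}, so {B, C} is not a superkey.
C -> A determines the non-prime attribute {A} from a non-superkey — 3NF is violated.
Since {E} ⊂ {B, E} and {E}⁺ ⊇ {A, C} with {A, C} non-prime, there is a partial dependency; 2NF fails.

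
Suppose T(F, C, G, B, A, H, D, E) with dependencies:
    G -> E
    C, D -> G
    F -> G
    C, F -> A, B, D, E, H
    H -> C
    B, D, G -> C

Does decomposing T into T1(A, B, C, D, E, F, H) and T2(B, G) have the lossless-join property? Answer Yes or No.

No

Common attributes: {B}; their closure is {B}.
The closure covers neither T1 nor T2 entirely; the join is not lossless.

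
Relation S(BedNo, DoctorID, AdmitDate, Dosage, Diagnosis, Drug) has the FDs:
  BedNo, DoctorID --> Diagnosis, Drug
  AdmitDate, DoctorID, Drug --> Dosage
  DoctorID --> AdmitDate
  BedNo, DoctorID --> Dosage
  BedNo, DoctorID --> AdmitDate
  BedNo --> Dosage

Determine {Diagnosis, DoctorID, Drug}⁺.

Start with {Diagnosis, DoctorID, Drug}.
DoctorID --> AdmitDate applies; add {AdmitDate} → now {AdmitDate, Diagnosis, DoctorID, Drug}.
AdmitDate, DoctorID, Drug --> Dosage applies; add {Dosage} → now {AdmitDate, Diagnosis, DoctorID, Dosage, Drug}.
No further FD applies.

{AdmitDate, Diagnosis, DoctorID, Dosage, Drug}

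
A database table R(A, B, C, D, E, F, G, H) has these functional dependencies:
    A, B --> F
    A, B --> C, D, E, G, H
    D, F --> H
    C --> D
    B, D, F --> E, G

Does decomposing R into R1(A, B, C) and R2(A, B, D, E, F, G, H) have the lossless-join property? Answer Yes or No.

The shared attributes are {A, B} and {A, B}⁺ = {A, B, C, D, E, F, G, H}.
R1 is contained in that closure, so R1 ∩ R2 --> R1 holds and the join is lossless.

Yes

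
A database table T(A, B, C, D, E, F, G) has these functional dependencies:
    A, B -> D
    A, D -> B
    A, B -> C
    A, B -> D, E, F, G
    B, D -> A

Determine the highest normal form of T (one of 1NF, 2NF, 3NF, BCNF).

Candidate keys: {A, B}, {A, D}, {B, D}. Prime attributes: {A, B, D}.
Every FD has a superkey on the left, so the relation is in BCNF.

BCNF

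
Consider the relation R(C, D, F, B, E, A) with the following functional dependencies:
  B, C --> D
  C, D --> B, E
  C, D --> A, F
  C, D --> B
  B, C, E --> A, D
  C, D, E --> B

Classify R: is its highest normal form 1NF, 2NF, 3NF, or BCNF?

BCNF

Candidate keys: {B, C}, {C, D}. Prime attributes: {B, C, D}.
Every FD has a superkey on the left, so the relation is in BCNF.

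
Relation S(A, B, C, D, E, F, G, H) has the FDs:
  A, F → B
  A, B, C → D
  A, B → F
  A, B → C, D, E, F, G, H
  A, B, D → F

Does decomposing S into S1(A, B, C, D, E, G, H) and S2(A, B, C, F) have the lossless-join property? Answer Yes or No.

Common attributes: {A, B, C}; their closure is {A, B, C, D, E, F, G, H}.
Since S1 ⊆ {A, B, C, D, E, F, G, H}, the intersection is a superkey of S1; the decomposition is lossless.

Yes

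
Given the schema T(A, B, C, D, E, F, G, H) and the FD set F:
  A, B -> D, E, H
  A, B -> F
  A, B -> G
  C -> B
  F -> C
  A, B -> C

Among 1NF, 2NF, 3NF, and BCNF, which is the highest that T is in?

3NF

Candidate keys: {A, B}, {A, C}, {A, F}. Prime attributes: {A, B, C, F}.
For C -> B we have {C}⁺ = {B, C}; {C} is not a superkey, so BCNF fails.
Since {B} ⊆ prime attributes and every other non-superkey FD also has a prime right side, the schema is in 3NF.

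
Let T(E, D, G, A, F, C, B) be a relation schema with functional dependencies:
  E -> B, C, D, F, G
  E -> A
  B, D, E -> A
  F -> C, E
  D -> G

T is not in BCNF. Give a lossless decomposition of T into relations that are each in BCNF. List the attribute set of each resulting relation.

Candidate keys of the original relation: {E}, {F}.
In {A, B, C, D, E, F, G}, {D} is not a superkey ({D}⁺ restricted to this set is {D, G}), so split on D -> G into {D, G} and {A, B, C, D, E, F}.
{D, G} is in BCNF.
{A, B, C, D, E, F} is in BCNF.

{A, B, C, D, E, F}; {D, G}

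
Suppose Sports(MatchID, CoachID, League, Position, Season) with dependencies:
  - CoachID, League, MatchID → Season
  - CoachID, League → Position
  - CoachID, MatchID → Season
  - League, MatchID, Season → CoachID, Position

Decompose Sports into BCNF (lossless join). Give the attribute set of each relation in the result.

{CoachID, League, MatchID}; {CoachID, League, Position}; {CoachID, MatchID, Season}

Candidate keys of the original relation: {CoachID, League, MatchID}, {League, MatchID, Season}.
In {CoachID, League, MatchID, Position, Season}, {CoachID, League} is not a superkey ({CoachID, League}⁺ restricted to this set is {CoachID, League, Position}), so split on CoachID, League → Position into {CoachID, League, Position} and {CoachID, League, MatchID, Season}.
{CoachID, League, Position} has no BCNF violation.
In {CoachID, League, MatchID, Season}, {CoachID, MatchID} is not a superkey ({CoachID, MatchID}⁺ restricted to this set is {CoachID, MatchID, Season}), so split on CoachID, MatchID → Season into {CoachID, MatchID, Season} and {CoachID, League, MatchID}.
{CoachID, MatchID, Season} has no BCNF violation.
{CoachID, League, MatchID} has no BCNF violation.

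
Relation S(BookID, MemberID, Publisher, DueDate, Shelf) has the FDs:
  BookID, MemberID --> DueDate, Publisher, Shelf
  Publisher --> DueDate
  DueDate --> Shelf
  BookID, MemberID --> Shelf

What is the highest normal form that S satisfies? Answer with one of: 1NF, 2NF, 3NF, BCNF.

Candidate key: {BookID, MemberID}. Prime attributes: {BookID, MemberID}.
For Publisher --> DueDate we have {Publisher}⁺ = {DueDate, Publisher, Shelf}; {Publisher} is not a superkey, so BCNF fails.
Because {DueDate} is non-prime and the left side of Publisher --> DueDate is not a superkey, the relation is not in 3NF.
Checking every proper subset of each key, none determines a non-prime attribute — 2NF is satisfied.

2NF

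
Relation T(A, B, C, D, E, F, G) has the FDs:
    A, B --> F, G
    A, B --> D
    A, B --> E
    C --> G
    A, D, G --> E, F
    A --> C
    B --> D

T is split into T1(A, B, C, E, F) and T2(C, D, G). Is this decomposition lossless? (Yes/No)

The shared attributes are {C} and {C}⁺ = {C, G}.
T1 ⊄ {C, G} and T2 ⊄ {C, G}, so the split is lossy.

No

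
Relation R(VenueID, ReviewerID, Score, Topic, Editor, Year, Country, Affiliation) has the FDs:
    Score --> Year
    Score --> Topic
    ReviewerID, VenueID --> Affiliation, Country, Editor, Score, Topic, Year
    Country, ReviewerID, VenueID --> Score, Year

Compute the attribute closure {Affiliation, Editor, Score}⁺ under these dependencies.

{Affiliation, Editor, Score, Topic, Year}

Start with {Affiliation, Editor, Score}.
Score --> Year applies; add {Year} → now {Affiliation, Editor, Score, Year}.
Score --> Topic applies; add {Topic} → now {Affiliation, Editor, Score, Topic, Year}.
No further FD applies.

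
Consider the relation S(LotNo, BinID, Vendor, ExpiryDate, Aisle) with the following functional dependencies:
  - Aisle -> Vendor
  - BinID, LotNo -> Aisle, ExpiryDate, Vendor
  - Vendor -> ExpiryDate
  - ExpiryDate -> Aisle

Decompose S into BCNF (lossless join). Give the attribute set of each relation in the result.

Candidate key of the original relation: {BinID, LotNo}.
Within {Aisle, BinID, ExpiryDate, LotNo, Vendor}: {Aisle}⁺ ∩ {Aisle, BinID, ExpiryDate, LotNo, Vendor} = {Aisle, ExpiryDate, Vendor}, not the whole set, so Aisle -> ExpiryDate, Vendor violates BCNF; decompose into {Aisle, ExpiryDate, Vendor} and {Aisle, BinID, LotNo}.
{Aisle, ExpiryDate, Vendor} is in BCNF.
{Aisle, BinID, LotNo} is in BCNF.

{Aisle, BinID, LotNo}; {Aisle, ExpiryDate, Vendor}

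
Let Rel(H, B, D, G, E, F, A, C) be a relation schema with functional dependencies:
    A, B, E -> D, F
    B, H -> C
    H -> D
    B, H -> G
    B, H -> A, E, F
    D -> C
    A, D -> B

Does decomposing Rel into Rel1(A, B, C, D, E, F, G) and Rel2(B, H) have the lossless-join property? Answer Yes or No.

Rel1 ∩ Rel2 = {B}; its closure under F is {B}.
Rel1 ⊄ {B} and Rel2 ⊄ {B}, so the split is lossy.

No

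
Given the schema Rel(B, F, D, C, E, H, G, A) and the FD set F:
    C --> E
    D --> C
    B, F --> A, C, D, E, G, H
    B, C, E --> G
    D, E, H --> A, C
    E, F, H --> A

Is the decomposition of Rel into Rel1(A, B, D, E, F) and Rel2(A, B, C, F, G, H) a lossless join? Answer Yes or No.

The shared attributes are {A, B, F} and {A, B, F}⁺ = {A, B, C, D, E, F, G, H}.
This includes all of Rel1, so the common attributes are a superkey of Rel1 — the join is lossless.

Yes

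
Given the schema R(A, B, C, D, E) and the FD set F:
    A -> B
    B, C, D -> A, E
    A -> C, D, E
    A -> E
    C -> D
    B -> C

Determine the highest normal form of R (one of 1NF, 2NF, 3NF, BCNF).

2NF

Candidate keys: {A}, {B}. Prime attributes: {A, B}.
For C -> D we have {C}⁺ = {C, D}; {C} is not a superkey, so BCNF fails.
C -> D has non-prime {D} on the right and a non-superkey on the left, so 3NF fails.
All keys have size 1, which rules out partial dependencies — 2NF is satisfied.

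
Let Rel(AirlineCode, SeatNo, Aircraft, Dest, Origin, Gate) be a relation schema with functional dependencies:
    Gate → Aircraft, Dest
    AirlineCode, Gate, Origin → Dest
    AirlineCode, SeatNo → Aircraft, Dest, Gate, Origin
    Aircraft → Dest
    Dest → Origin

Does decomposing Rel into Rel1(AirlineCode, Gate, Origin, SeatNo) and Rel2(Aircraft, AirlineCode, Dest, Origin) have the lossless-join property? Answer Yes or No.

The shared attributes are {AirlineCode, Origin} and {AirlineCode, Origin}⁺ = {AirlineCode, Origin}.
Neither Rel1 nor Rel2 is contained in that closure, so the decomposition is lossy.

No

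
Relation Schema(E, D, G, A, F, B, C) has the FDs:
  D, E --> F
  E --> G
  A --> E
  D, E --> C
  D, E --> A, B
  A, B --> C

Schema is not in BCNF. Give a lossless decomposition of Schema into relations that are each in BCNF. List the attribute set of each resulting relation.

{A, B, C}; {A, B, D, F}; {A, E}; {E, G}

Candidate keys of the original relation: {A, D}, {D, E}.
{A, B, C, D, E, F, G}: {E} determines {E, G} here but is not a superkey — split on E --> G, giving {E, G} and {A, B, C, D, E, F}.
{E, G}: every determinant is a superkey — BCNF.
{A, B, C, D, E, F}: {A} determines {A, E} here but is not a superkey — split on A --> E, giving {A, E} and {A, B, C, D, F}.
{A, E}: every determinant is a superkey — BCNF.
{A, B, C, D, F}: {A, B} determines {A, B, C} here but is not a superkey — split on A, B --> C, giving {A, B, C} and {A, B, D, F}.
{A, B, C}: every determinant is a superkey — BCNF.
{A, B, D, F}: every determinant is a superkey — BCNF.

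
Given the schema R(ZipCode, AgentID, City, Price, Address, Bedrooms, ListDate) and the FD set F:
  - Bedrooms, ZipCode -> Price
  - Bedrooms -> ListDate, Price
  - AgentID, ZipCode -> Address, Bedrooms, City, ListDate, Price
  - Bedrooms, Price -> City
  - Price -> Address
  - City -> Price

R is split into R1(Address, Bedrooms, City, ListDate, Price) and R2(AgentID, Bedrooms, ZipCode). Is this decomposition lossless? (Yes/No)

Yes

Common attributes: {Bedrooms}; their closure is {Address, Bedrooms, City, ListDate, Price}.
This includes all of R1, so the common attributes are a superkey of R1 — the join is lossless.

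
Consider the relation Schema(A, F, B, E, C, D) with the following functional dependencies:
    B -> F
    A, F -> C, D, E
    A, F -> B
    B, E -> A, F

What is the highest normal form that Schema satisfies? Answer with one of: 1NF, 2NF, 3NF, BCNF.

3NF

Candidate keys: {A, B}, {A, F}, {B, E}. Prime attributes: {A, B, E, F}.
B -> F breaks BCNF: {B}⁺ = {B, F}, so {B} is not a superkey.
Since {F} ⊆ prime attributes and every other non-superkey FD also has a prime right side, the schema is in 3NF.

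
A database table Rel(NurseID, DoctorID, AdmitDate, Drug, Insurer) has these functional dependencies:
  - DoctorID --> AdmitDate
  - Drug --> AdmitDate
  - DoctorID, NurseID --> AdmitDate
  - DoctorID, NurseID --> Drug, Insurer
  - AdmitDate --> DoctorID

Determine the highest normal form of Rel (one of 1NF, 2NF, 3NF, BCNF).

3NF

Candidate keys: {AdmitDate, NurseID}, {DoctorID, NurseID}, {Drug, NurseID}. Prime attributes: {AdmitDate, DoctorID, Drug, NurseID}.
For DoctorID --> AdmitDate we have {DoctorID}⁺ = {AdmitDate, DoctorID}; {DoctorID} is not a superkey, so BCNF fails.
Its right-hand attributes {AdmitDate} are all prime, as are those of every other non-superkey FD — the relation is in 3NF.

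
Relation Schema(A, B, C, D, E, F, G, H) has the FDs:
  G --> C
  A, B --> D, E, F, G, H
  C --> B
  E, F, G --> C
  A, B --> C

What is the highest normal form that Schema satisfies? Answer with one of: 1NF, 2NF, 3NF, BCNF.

3NF

Candidate keys: {A, B}, {A, C}, {A, G}. Prime attributes: {A, B, C, G}.
G --> C: {G}⁺ = {B, C, G}, which is not all of the attributes, so the left side is not a superkey — BCNF is violated.
Since {C} ⊆ prime attributes and every other non-superkey FD also has a prime right side, the schema is in 3NF.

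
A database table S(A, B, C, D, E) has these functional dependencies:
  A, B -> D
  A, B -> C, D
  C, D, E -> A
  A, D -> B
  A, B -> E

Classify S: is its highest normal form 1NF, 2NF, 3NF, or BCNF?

BCNF

Candidate keys: {A, B}, {A, D}, {C, D, E}. Prime attributes: {A, B, C, D, E}.
Each dependency's left side is a superkey — BCNF holds.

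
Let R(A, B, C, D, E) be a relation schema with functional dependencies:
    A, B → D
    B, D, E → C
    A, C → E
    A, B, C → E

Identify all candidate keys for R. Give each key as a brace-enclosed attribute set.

{A, B, C}, {A, B, E}

Attributes never on any right-hand side: {A, B} — every candidate key must contain all of them.
{A, B, C}⁺ = {A, B, C, D, E} — all of the relation — so {A, B, C} is a candidate key.
{A, B, E}⁺ = {A, B, C, D, E} — all of the relation — so {A, B, E} is a candidate key.
No proper subset of any of these is a key, and no other minimal superkey exists.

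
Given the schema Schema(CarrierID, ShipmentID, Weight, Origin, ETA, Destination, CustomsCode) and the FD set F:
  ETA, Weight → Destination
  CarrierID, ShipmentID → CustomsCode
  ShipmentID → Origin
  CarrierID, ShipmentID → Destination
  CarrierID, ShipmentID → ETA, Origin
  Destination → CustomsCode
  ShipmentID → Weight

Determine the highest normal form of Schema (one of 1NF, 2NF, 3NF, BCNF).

Candidate key: {CarrierID, ShipmentID}. Prime attributes: {CarrierID, ShipmentID}.
ETA, Weight → Destination: {ETA, Weight}⁺ = {CustomsCode, Destination, ETA, Weight}, which is not all of the attributes, so the left side is not a superkey — BCNF is violated.
Because {Destination} is non-prime and the left side of ETA, Weight → Destination is not a superkey, the relation is not in 3NF.
Since {ShipmentID} ⊂ {CarrierID, ShipmentID} and {ShipmentID}⁺ ⊇ {Origin, Weight} with {Origin, Weight} non-prime, there is a partial dependency; 2NF fails.

1NF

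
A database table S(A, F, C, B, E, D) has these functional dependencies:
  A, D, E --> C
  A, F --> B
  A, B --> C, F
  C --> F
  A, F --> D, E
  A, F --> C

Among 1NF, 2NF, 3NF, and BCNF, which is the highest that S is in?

3NF

Candidate keys: {A, B}, {A, C}, {A, D, E}, {A, F}. Prime attributes: {A, B, C, D, E, F}.
C --> F: {C}⁺ = {C, F}, which is not all of the attributes, so the left side is not a superkey — BCNF is violated.
Its right-hand attributes {F} are all prime, as are those of every other non-superkey FD — the relation is in 3NF.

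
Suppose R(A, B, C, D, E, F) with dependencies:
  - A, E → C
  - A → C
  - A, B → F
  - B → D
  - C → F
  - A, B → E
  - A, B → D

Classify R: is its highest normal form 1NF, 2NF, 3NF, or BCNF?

Candidate key: {A, B}. Prime attributes: {A, B}.
A, E → C breaks BCNF: {A, E}⁺ = {A, C, E, F}, so {A, E} is not a superkey.
A, E → C determines the non-prime attribute {C} from a non-superkey — 3NF is violated.
The proper key subset {A} of {A, B} determines non-prime {C, F}, so the relation is not even in 2NF.

1NF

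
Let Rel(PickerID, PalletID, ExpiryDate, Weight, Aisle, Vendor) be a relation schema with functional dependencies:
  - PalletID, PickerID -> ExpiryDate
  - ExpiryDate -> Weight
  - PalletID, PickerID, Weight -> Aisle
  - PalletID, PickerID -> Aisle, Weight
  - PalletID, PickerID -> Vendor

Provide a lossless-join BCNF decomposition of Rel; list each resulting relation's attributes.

Candidate key of the original relation: {PalletID, PickerID}.
In {Aisle, ExpiryDate, PalletID, PickerID, Vendor, Weight}, {ExpiryDate} is not a superkey ({ExpiryDate}⁺ restricted to this set is {ExpiryDate, Weight}), so split on ExpiryDate -> Weight into {ExpiryDate, Weight} and {Aisle, ExpiryDate, PalletID, PickerID, Vendor}.
{ExpiryDate, Weight} has no BCNF violation.
{Aisle, ExpiryDate, PalletID, PickerID, Vendor} has no BCNF violation.

{Aisle, ExpiryDate, PalletID, PickerID, Vendor}; {ExpiryDate, Weight}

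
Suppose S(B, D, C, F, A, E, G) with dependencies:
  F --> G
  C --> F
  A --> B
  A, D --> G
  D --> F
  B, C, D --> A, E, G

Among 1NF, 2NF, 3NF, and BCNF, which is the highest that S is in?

Candidate keys: {A, C, D}, {B, C, D}. Prime attributes: {A, B, C, D}.
F --> G breaks BCNF: {F}⁺ = {F, G}, so {F} is not a superkey.
F --> G has non-prime {G} on the right and a non-superkey on the left, so 3NF fails.
Since {C} ⊂ {A, C, D} and {C}⁺ ⊇ {F, G} with {F, G} non-prime, there is a partial dependency; 2NF fails.

1NF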